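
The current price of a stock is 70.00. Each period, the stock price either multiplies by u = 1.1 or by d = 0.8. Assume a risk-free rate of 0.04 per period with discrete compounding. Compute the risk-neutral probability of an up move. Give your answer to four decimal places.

Risk-neutral probability p = (1 + 0.04 − 0.8)/(1.1 − 0.8) = 0.2400/0.3000 = 0.8000

p = 0.8000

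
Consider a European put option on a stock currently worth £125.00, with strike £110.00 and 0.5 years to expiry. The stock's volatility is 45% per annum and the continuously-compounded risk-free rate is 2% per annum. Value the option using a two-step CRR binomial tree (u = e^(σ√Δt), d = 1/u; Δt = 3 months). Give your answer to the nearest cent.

CRR parameters: u = e^(σ√Δt) = e^(0.45·√0.25) = 1.2523, d = 1/u = 0.7985
Per-period rate: rΔt = 0.02·0.25 = 0.005, so R = e^0.005 = 1.0050
Risk-neutral probability p = (e^0.005 − 0.7985)/(1.2523 − 0.7985) = 0.2065/0.4538 = 0.4550
Terminal stock prices: S_uu = 196, S_ud = 125, S_dd = 79.7
Terminal payoffs (K − S): max(-86.04, 0) = 0, max(-15, 0) = 0, max(30.3, 0) = 30.3
Node u (S = 156.5): V_u = e^(−0.005)·[0.4550·0.0000 + 0.5450·0.0000] = 0.0000
Node d (S = 99.81): V_d = e^(−0.005)·[0.4550·0.0000 + 0.5450·30.2965] = 16.4283
Node 0 (S = 125): V_0 = e^(−0.005)·[0.4550·0.0000 + 0.5450·16.4283] = 8.9082

£8.91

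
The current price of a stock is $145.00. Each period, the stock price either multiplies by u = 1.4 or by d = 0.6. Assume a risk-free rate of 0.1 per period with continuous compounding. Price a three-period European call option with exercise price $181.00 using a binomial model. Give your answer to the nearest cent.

Risk-neutral probability p = (e^0.1 − 0.6)/(1.4 − 0.6) = 0.5052/0.8000 = 0.6315
Terminal stock prices: S_uuu = 397.9, S_uud = 170.5, S_udd = 73.08, S_ddd = 31.32
Terminal payoffs (S − K): max(216.9, 0) = 216.9, max(-10.48, 0) = 0, max(-107.9, 0) = 0, max(-149.7, 0) = 0
Node uu (S = 284.2): V_uu = e^(−0.1)·[0.6315·216.8800 + 0.3685·0.0000] = 123.9191
Node ud (S = 121.8): V_ud = e^(−0.1)·[0.6315·0.0000 + 0.3685·0.0000] = 0.0000
Node dd (S = 52.2): V_dd = e^(−0.1)·[0.6315·0.0000 + 0.3685·0.0000] = 0.0000
Node u (S = 203): V_u = e^(−0.1)·[0.6315·123.9191 + 0.3685·0.0000] = 70.8039
Node d (S = 87): V_d = e^(−0.1)·[0.6315·0.0000 + 0.3685·0.0000] = 0.0000
Node 0 (S = 145): V_0 = e^(−0.1)·[0.6315·70.8039 + 0.3685·0.0000] = 40.4554

$40.46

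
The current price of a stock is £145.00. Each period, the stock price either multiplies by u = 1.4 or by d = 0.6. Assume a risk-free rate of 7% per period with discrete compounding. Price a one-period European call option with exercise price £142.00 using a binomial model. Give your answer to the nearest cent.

£33.49

Risk-neutral probability p = (1 + 0.07 − 0.6)/(1.4 − 0.6) = 0.4700/0.8000 = 0.5875
Terminal stock prices: S_u = 203, S_d = 87
Terminal payoffs (S − K): max(61, 0) = 61, max(-55, 0) = 0
Node 0 (S = 145): V_0 = 1/1.07·[0.5875·61.0000 + 0.4125·0.0000] = 33.4930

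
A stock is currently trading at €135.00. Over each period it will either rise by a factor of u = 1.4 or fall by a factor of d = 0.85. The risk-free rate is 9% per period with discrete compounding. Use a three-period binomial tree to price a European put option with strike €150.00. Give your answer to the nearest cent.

€13.60

Risk-neutral probability p = (1 + 0.09 − 0.85)/(1.4 − 0.85) = 0.2400/0.5500 = 0.4364
Terminal stock prices: S_uuu = 370.4, S_uud = 224.9, S_udd = 136.6, S_ddd = 82.91
Terminal payoffs (K − S): max(-220.4, 0) = 0, max(-74.91, 0) = 0, max(13.45, 0) = 13.45, max(67.09, 0) = 67.09
Node uu (S = 264.6): V_uu = 1/1.09·[0.4364·0.0000 + 0.5636·0.0000] = 0.0000
Node ud (S = 160.7): V_ud = 1/1.09·[0.4364·0.0000 + 0.5636·13.4475] = 6.9537
Node dd (S = 97.54): V_dd = 1/1.09·[0.4364·13.4475 + 0.5636·67.0931] = 40.0772
Node u (S = 189): V_u = 1/1.09·[0.4364·0.0000 + 0.5636·6.9537] = 3.5957
Node d (S = 114.8): V_d = 1/1.09·[0.4364·6.9537 + 0.5636·40.0772] = 23.5076
Node 0 (S = 135): V_0 = 1/1.09·[0.4364·3.5957 + 0.5636·23.5076] = 13.5952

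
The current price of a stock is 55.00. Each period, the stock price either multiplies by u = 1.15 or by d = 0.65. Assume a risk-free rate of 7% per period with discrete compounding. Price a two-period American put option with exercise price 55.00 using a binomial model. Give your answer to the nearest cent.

4.51

Risk-neutral probability p = (1 + 0.07 − 0.65)/(1.15 − 0.65) = 0.4200/0.5000 = 0.8400
Terminal stock prices: S_uu = 72.74, S_ud = 41.11, S_dd = 23.24
Terminal payoffs (K − S): max(-17.74, 0) = 0, max(13.89, 0) = 13.89, max(31.76, 0) = 31.76
Node u (S = 63.25): continuation = 1/1.07·[0.8400·0.0000 + 0.1600·13.8875] = 2.0766; exercise value = 0.0000 ≤ continuation, so V_u = 2.0766
Node d (S = 35.75): continuation = 1/1.07·[0.8400·13.8875 + 0.1600·31.7625] = 15.6519; exercise value = 19.2500 > continuation, so V_d = 19.2500 (exercise)
Node 0 (S = 55): continuation = 1/1.07·[0.8400·2.0766 + 0.1600·19.2500] = 4.5088; exercise value = 0.0000 ≤ continuation, so V_0 = 4.5088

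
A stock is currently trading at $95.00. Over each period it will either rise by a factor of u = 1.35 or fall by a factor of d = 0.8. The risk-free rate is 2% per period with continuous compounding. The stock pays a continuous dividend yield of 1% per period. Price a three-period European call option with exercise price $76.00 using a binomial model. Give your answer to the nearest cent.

$26.70

Per-period risk-free factor R = e^0.02 = 1.0202; dividend-adjusted growth = e^(0.02−0.01) = 1.0101.
Risk-neutral probability p = (1.0101 − 0.8)/(1.35 − 0.8) = 0.2101/0.5500 = 0.3819
Terminal stock prices: S_uuu = 233.7, S_uud = 138.5, S_udd = 82.08, S_ddd = 48.64
Terminal payoffs (S − K): max(157.7, 0) = 157.7, max(62.51, 0) = 62.51, max(6.08, 0) = 6.08, max(-27.36, 0) = 0
Node uu (S = 173.1): V_uu = e^(−0.02)·[0.3819·157.7356 + 0.6181·62.5100] = 96.9197
Node ud (S = 102.6): V_ud = e^(−0.02)·[0.3819·62.5100 + 0.6181·6.0800] = 27.0840
Node dd (S = 60.8): V_dd = e^(−0.02)·[0.3819·6.0800 + 0.6181·0.0000] = 2.2760
Node u (S = 128.2): V_u = e^(−0.02)·[0.3819·96.9197 + 0.6181·27.0840] = 52.6905
Node d (S = 76): V_d = e^(−0.02)·[0.3819·27.0840 + 0.6181·2.2760] = 11.5178
Node 0 (S = 95): V_0 = e^(−0.02)·[0.3819·52.6905 + 0.6181·11.5178] = 26.7026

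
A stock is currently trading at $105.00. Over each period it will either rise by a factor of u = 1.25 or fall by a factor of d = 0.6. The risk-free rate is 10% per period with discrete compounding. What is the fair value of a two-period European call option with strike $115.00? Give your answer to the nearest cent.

$23.99

Risk-neutral probability p = (1 + 0.1 − 0.6)/(1.25 − 0.6) = 0.5000/0.6500 = 0.7692
Terminal stock prices: S_uu = 164.1, S_ud = 78.75, S_dd = 37.8
Terminal payoffs (S − K): max(49.06, 0) = 49.06, max(-36.25, 0) = 0, max(-77.2, 0) = 0
Node u (S = 131.2): V_u = 1/1.1·[0.7692·49.0625 + 0.2308·0.0000] = 34.3094
Node d (S = 63): V_d = 1/1.1·[0.7692·0.0000 + 0.2308·0.0000] = 0.0000
Node 0 (S = 105): V_0 = 1/1.1·[0.7692·34.3094 + 0.2308·0.0000] = 23.9926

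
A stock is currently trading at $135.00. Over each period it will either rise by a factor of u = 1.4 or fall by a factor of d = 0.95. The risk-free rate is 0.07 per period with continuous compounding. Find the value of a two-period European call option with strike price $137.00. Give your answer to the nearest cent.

Risk-neutral probability p = (e^0.07 − 0.95)/(1.4 − 0.95) = 0.1225/0.4500 = 0.2722
Terminal stock prices: S_uu = 264.6, S_ud = 179.5, S_dd = 121.8
Terminal payoffs (S − K): max(127.6, 0) = 127.6, max(42.55, 0) = 42.55, max(-15.16, 0) = 0
Node u (S = 189): V_u = e^(−0.07)·[0.2722·127.6000 + 0.7278·42.5500] = 61.2620
Node d (S = 128.2): V_d = e^(−0.07)·[0.2722·42.5500 + 0.7278·0.0000] = 10.8007
Node 0 (S = 135): V_0 = e^(−0.07)·[0.2722·61.2620 + 0.7278·10.8007] = 22.8794

$22.88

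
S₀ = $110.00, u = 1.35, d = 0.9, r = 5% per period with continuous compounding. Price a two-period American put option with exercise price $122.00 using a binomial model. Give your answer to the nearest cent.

Risk-neutral probability p = (e^0.05 − 0.9)/(1.35 − 0.9) = 0.1513/0.4500 = 0.3362
Terminal stock prices: S_uu = 200.5, S_ud = 133.7, S_dd = 89.1
Terminal payoffs (K − S): max(-78.48, 0) = 0, max(-11.65, 0) = 0, max(32.9, 0) = 32.9
Node u (S = 148.5): continuation = e^(−0.05)·[0.3362·0.0000 + 0.6638·0.0000] = 0.0000; exercise value = 0.0000 ≤ continuation, so V_u = 0.0000
Node d (S = 99): continuation = e^(−0.05)·[0.3362·0.0000 + 0.6638·32.9000] = 20.7752; exercise value = 23.0000 > continuation, so V_d = 23.0000 (exercise)
Node 0 (S = 110): continuation = e^(−0.05)·[0.3362·0.0000 + 0.6638·23.0000] = 14.5237; exercise value = 12.0000 ≤ continuation, so V_0 = 14.5237

$14.52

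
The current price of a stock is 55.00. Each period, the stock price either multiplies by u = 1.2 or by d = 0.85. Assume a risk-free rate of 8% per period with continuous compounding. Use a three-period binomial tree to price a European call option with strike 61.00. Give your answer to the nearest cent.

10.14

Risk-neutral probability p = (e^0.08 − 0.85)/(1.2 − 0.85) = 0.2333/0.3500 = 0.6665
Terminal stock prices: S_uuu = 95.04, S_uud = 67.32, S_udd = 47.68, S_ddd = 33.78
Terminal payoffs (S − K): max(34.04, 0) = 34.04, max(6.32, 0) = 6.32, max(-13.32, 0) = 0, max(-27.22, 0) = 0
Node uu (S = 79.2): V_uu = e^(−0.08)·[0.6665·34.0400 + 0.3335·6.3200] = 22.8899
Node ud (S = 56.1): V_ud = e^(−0.08)·[0.6665·6.3200 + 0.3335·0.0000] = 3.8886
Node dd (S = 39.74): V_dd = e^(−0.08)·[0.6665·0.0000 + 0.3335·0.0000] = 0.0000
Node u (S = 66): V_u = e^(−0.08)·[0.6665·22.8899 + 0.3335·3.8886] = 15.2809
Node d (S = 46.75): V_d = e^(−0.08)·[0.6665·3.8886 + 0.3335·0.0000] = 2.3926
Node 0 (S = 55): V_0 = e^(−0.08)·[0.6665·15.2809 + 0.3335·2.3926] = 10.1387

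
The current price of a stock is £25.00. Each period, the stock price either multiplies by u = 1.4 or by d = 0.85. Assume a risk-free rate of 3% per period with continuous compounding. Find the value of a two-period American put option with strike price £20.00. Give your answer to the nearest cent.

£0.82

Risk-neutral probability p = (e^0.03 − 0.85)/(1.4 − 0.85) = 0.1805/0.5500 = 0.3281
Terminal stock prices: S_uu = 49, S_ud = 29.75, S_dd = 18.06
Terminal payoffs (K − S): max(-29, 0) = 0, max(-9.75, 0) = 0, max(1.938, 0) = 1.938
Node u (S = 35): continuation = e^(−0.03)·[0.3281·0.0000 + 0.6719·0.0000] = 0.0000; exercise value = 0.0000 ≤ continuation, so V_u = 0.0000
Node d (S = 21.25): continuation = e^(−0.03)·[0.3281·0.0000 + 0.6719·1.9375] = 1.2633; exercise value = 0.0000 ≤ continuation, so V_d = 1.2633
Node 0 (S = 25): continuation = e^(−0.03)·[0.3281·0.0000 + 0.6719·1.2633] = 0.8237; exercise value = 0.0000 ≤ continuation, so V_0 = 0.8237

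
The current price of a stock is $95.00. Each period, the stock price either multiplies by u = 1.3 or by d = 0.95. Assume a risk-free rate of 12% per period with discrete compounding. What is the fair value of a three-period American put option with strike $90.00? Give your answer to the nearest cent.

Risk-neutral probability p = (1 + 0.12 − 0.95)/(1.3 − 0.95) = 0.1700/0.3500 = 0.4857
Terminal stock prices: S_uuu = 208.7, S_uud = 152.5, S_udd = 111.5, S_ddd = 81.45
Terminal payoffs (K − S): max(-118.7, 0) = 0, max(-62.52, 0) = 0, max(-21.46, 0) = 0, max(8.549, 0) = 8.549
Node uu (S = 160.6): continuation = 1/1.12·[0.4857·0.0000 + 0.5143·0.0000] = 0.0000; exercise value = 0.0000 ≤ continuation, so V_uu = 0.0000
Node ud (S = 117.3): continuation = 1/1.12·[0.4857·0.0000 + 0.5143·0.0000] = 0.0000; exercise value = 0.0000 ≤ continuation, so V_ud = 0.0000
Node dd (S = 85.74): continuation = 1/1.12·[0.4857·0.0000 + 0.5143·8.5494] = 3.9257; exercise value = 4.2625 > continuation, so V_dd = 4.2625 (exercise)
Node u (S = 123.5): continuation = 1/1.12·[0.4857·0.0000 + 0.5143·0.0000] = 0.0000; exercise value = 0.0000 ≤ continuation, so V_u = 0.0000
Node d (S = 90.25): continuation = 1/1.12·[0.4857·0.0000 + 0.5143·4.2625] = 1.9573; exercise value = 0.0000 ≤ continuation, so V_d = 1.9573
Node 0 (S = 95): continuation = 1/1.12·[0.4857·0.0000 + 0.5143·1.9573] = 0.8987; exercise value = 0.0000 ≤ continuation, so V_0 = 0.8987

$0.90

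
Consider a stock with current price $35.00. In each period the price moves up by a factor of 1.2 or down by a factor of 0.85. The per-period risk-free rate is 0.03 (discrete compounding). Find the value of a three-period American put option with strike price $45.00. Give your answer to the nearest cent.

Risk-neutral probability p = (1 + 0.03 − 0.85)/(1.2 − 0.85) = 0.1800/0.3500 = 0.5143
Terminal stock prices: S_uuu = 60.48, S_uud = 42.84, S_udd = 30.34, S_ddd = 21.49
Terminal payoffs (K − S): max(-15.48, 0) = 0, max(2.16, 0) = 2.16, max(14.66, 0) = 14.66, max(23.51, 0) = 23.51
Node uu (S = 50.4): continuation = 1/1.03·[0.5143·0.0000 + 0.4857·2.1600] = 1.0186; exercise value = 0.0000 ≤ continuation, so V_uu = 1.0186
Node ud (S = 35.7): continuation = 1/1.03·[0.5143·2.1600 + 0.4857·14.6550] = 7.9893; exercise value = 9.3000 > continuation, so V_ud = 9.3000 (exercise)
Node dd (S = 25.29): continuation = 1/1.03·[0.5143·14.6550 + 0.4857·23.5056] = 18.4018; exercise value = 19.7125 > continuation, so V_dd = 19.7125 (exercise)
Node u (S = 42): continuation = 1/1.03·[0.5143·1.0186 + 0.4857·9.3000] = 4.8942; exercise value = 3.0000 ≤ continuation, so V_u = 4.8942
Node d (S = 29.75): continuation = 1/1.03·[0.5143·9.3000 + 0.4857·19.7125] = 13.9393; exercise value = 15.2500 > continuation, so V_d = 15.2500 (exercise)
Node 0 (S = 35): continuation = 1/1.03·[0.5143·4.8942 + 0.4857·15.2500] = 9.6351; exercise value = 10.0000 > continuation, so V_0 = 10.0000 (exercise)

$10.00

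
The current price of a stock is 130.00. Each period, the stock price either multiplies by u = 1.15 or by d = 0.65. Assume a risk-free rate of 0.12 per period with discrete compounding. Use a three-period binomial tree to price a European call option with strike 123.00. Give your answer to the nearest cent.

44.17

Risk-neutral probability p = (1 + 0.12 − 0.65)/(1.15 − 0.65) = 0.4700/0.5000 = 0.9400
Terminal stock prices: S_uuu = 197.7, S_uud = 111.8, S_udd = 63.16, S_ddd = 35.7
Terminal payoffs (S − K): max(74.71, 0) = 74.71, max(-11.25, 0) = 0, max(-59.84, 0) = 0, max(-87.3, 0) = 0
Node uu (S = 171.9): V_uu = 1/1.12·[0.9400·74.7137 + 0.0600·0.0000] = 62.7062
Node ud (S = 97.17): V_ud = 1/1.12·[0.9400·0.0000 + 0.0600·0.0000] = 0.0000
Node dd (S = 54.93): V_dd = 1/1.12·[0.9400·0.0000 + 0.0600·0.0000] = 0.0000
Node u (S = 149.5): V_u = 1/1.12·[0.9400·62.7062 + 0.0600·0.0000] = 52.6284
Node d (S = 84.5): V_d = 1/1.12·[0.9400·0.0000 + 0.0600·0.0000] = 0.0000
Node 0 (S = 130): V_0 = 1/1.12·[0.9400·52.6284 + 0.0600·0.0000] = 44.1703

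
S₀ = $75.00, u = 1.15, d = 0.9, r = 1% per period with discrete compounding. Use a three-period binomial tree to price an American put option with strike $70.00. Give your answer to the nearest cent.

$2.88

Risk-neutral probability p = (1 + 0.01 − 0.9)/(1.15 − 0.9) = 0.1100/0.2500 = 0.4400
Terminal stock prices: S_uuu = 114.1, S_uud = 89.27, S_udd = 69.86, S_ddd = 54.68
Terminal payoffs (K − S): max(-44.07, 0) = 0, max(-19.27, 0) = 0, max(0.1375, 0) = 0.1375, max(15.32, 0) = 15.32
Node uu (S = 99.19): continuation = 1/1.01·[0.4400·0.0000 + 0.5600·0.0000] = 0.0000; exercise value = 0.0000 ≤ continuation, so V_uu = 0.0000
Node ud (S = 77.62): continuation = 1/1.01·[0.4400·0.0000 + 0.5600·0.1375] = 0.0762; exercise value = 0.0000 ≤ continuation, so V_ud = 0.0762
Node dd (S = 60.75): continuation = 1/1.01·[0.4400·0.1375 + 0.5600·15.3250] = 8.5569; exercise value = 9.2500 > continuation, so V_dd = 9.2500 (exercise)
Node u (S = 86.25): continuation = 1/1.01·[0.4400·0.0000 + 0.5600·0.0762] = 0.0423; exercise value = 0.0000 ≤ continuation, so V_u = 0.0423
Node d (S = 67.5): continuation = 1/1.01·[0.4400·0.0762 + 0.5600·9.2500] = 5.1619; exercise value = 2.5000 ≤ continuation, so V_d = 5.1619
Node 0 (S = 75): continuation = 1/1.01·[0.4400·0.0423 + 0.5600·5.1619] = 2.8805; exercise value = 0.0000 ≤ continuation, so V_0 = 2.8805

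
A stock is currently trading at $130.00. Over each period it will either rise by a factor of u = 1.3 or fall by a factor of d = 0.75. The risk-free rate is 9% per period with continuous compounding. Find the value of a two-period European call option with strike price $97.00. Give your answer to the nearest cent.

$51.77

Risk-neutral probability p = (e^0.09 − 0.75)/(1.3 − 0.75) = 0.3442/0.5500 = 0.6258
Terminal stock prices: S_uu = 219.7, S_ud = 126.8, S_dd = 73.12
Terminal payoffs (S − K): max(122.7, 0) = 122.7, max(29.75, 0) = 29.75, max(-23.88, 0) = 0
Node u (S = 169): V_u = e^(−0.09)·[0.6258·122.7000 + 0.3742·29.7500] = 80.3487
Node d (S = 97.5): V_d = e^(−0.09)·[0.6258·29.7500 + 0.3742·0.0000] = 17.0144
Node 0 (S = 130): V_0 = e^(−0.09)·[0.6258·80.3487 + 0.3742·17.0144] = 51.7716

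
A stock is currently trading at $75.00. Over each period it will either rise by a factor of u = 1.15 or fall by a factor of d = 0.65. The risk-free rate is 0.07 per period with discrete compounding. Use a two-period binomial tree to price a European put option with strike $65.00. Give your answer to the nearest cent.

$2.84

Risk-neutral probability p = (1 + 0.07 − 0.65)/(1.15 − 0.65) = 0.4200/0.5000 = 0.8400
Terminal stock prices: S_uu = 99.19, S_ud = 56.06, S_dd = 31.69
Terminal payoffs (K − S): max(-34.19, 0) = 0, max(8.938, 0) = 8.938, max(33.31, 0) = 33.31
Node u (S = 86.25): V_u = 1/1.07·[0.8400·0.0000 + 0.1600·8.9375] = 1.3364
Node d (S = 48.75): V_d = 1/1.07·[0.8400·8.9375 + 0.1600·33.3125] = 11.9977
Node 0 (S = 75): V_0 = 1/1.07·[0.8400·1.3364 + 0.1600·11.9977] = 2.8432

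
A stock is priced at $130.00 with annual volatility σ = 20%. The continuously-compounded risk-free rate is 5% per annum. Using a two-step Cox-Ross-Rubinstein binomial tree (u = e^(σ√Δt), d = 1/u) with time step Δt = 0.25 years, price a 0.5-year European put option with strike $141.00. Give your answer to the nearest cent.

$12.54

CRR parameters: u = e^(σ√Δt) = e^(0.2·√0.25) = 1.1052, d = 1/u = 0.9048
Per-period rate: rΔt = 0.05·0.25 = 0.0125, so R = e^0.0125 = 1.0126
Risk-neutral probability p = (e^0.0125 − 0.9048)/(1.1052 − 0.9048) = 0.1077/0.2003 = 0.5378
Terminal stock prices: S_uu = 158.8, S_ud = 130, S_dd = 106.4
Terminal payoffs (K − S): max(-17.78, 0) = 0, max(11, 0) = 11, max(34.57, 0) = 34.57
Node u (S = 143.7): V_u = e^(−0.0125)·[0.5378·0.0000 + 0.4622·11.0000] = 5.0210
Node d (S = 117.6): V_d = e^(−0.0125)·[0.5378·11.0000 + 0.4622·34.5650] = 21.6196
Node 0 (S = 130): V_0 = e^(−0.0125)·[0.5378·5.0210 + 0.4622·21.6196] = 12.5350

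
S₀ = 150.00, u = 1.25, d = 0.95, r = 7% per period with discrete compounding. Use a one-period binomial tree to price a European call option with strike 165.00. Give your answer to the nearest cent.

Risk-neutral probability p = (1 + 0.07 − 0.95)/(1.25 − 0.95) = 0.1200/0.3000 = 0.4000
Terminal stock prices: S_u = 187.5, S_d = 142.5
Terminal payoffs (S − K): max(22.5, 0) = 22.5, max(-22.5, 0) = 0
Node 0 (S = 150): V_0 = 1/1.07·[0.4000·22.5000 + 0.6000·0.0000] = 8.4112

8.41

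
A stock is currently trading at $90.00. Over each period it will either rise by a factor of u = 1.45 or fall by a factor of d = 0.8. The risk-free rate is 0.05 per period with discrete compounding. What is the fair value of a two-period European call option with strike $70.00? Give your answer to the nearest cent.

Risk-neutral probability p = (1 + 0.05 − 0.8)/(1.45 − 0.8) = 0.2500/0.6500 = 0.3846
Terminal stock prices: S_uu = 189.2, S_ud = 104.4, S_dd = 57.6
Terminal payoffs (S − K): max(119.2, 0) = 119.2, max(34.4, 0) = 34.4, max(-12.4, 0) = 0
Node u (S = 130.5): V_u = 1/1.05·[0.3846·119.2250 + 0.6154·34.4000] = 63.8333
Node d (S = 72): V_d = 1/1.05·[0.3846·34.4000 + 0.6154·0.0000] = 12.6007
Node 0 (S = 90): V_0 = 1/1.05·[0.3846·63.8333 + 0.6154·12.6007] = 30.7672

$30.77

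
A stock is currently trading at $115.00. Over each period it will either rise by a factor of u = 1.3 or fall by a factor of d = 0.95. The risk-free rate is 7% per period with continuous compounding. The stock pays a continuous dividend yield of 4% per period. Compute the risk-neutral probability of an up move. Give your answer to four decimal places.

p = 0.2299

Per-period risk-free factor R = e^0.07 = 1.0725; dividend-adjusted growth = e^(0.07−0.04) = 1.0305.
Risk-neutral probability p = (1.0305 − 0.95)/(1.3 − 0.95) = 0.0805/0.3500 = 0.2299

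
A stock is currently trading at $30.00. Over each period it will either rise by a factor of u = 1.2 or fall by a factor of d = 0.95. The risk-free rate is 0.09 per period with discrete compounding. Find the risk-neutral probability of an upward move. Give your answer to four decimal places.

p = 0.5600

Risk-neutral probability p = (1 + 0.09 − 0.95)/(1.2 − 0.95) = 0.1400/0.2500 = 0.5600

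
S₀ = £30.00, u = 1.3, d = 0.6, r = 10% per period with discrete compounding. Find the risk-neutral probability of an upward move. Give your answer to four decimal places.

Risk-neutral probability p = (1 + 0.1 − 0.6)/(1.3 − 0.6) = 0.5000/0.7000 = 0.7143

p = 0.7143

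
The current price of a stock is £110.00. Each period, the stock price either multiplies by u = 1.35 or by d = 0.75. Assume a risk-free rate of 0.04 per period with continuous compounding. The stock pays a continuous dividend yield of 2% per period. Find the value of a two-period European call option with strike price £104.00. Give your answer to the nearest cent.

£21.43

Per-period risk-free factor R = e^0.04 = 1.0408; dividend-adjusted growth = e^(0.04−0.02) = 1.0202.
Risk-neutral probability p = (1.0202 − 0.75)/(1.35 − 0.75) = 0.2702/0.6000 = 0.4503
Terminal stock prices: S_uu = 200.5, S_ud = 111.4, S_dd = 61.88
Terminal payoffs (S − K): max(96.48, 0) = 96.48, max(7.375, 0) = 7.375, max(-42.12, 0) = 0
Node u (S = 148.5): V_u = e^(−0.04)·[0.4503·96.4750 + 0.5497·7.3750] = 45.6374
Node d (S = 82.5): V_d = e^(−0.04)·[0.4503·7.3750 + 0.5497·0.0000] = 3.1910
Node 0 (S = 110): V_0 = e^(−0.04)·[0.4503·45.6374 + 0.5497·3.1910] = 21.4315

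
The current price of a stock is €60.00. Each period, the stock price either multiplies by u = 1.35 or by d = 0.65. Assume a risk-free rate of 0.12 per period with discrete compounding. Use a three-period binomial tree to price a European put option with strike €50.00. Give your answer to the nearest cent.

Risk-neutral probability p = (1 + 0.12 − 0.65)/(1.35 − 0.65) = 0.4700/0.7000 = 0.6714
Terminal stock prices: S_uuu = 147.6, S_uud = 71.08, S_udd = 34.22, S_ddd = 16.48
Terminal payoffs (K − S): max(-97.62, 0) = 0, max(-21.08, 0) = 0, max(15.78, 0) = 15.78, max(33.52, 0) = 33.52
Node uu (S = 109.4): V_uu = 1/1.12·[0.6714·0.0000 + 0.3286·0.0000] = 0.0000
Node ud (S = 52.65): V_ud = 1/1.12·[0.6714·0.0000 + 0.3286·15.7775] = 4.6286
Node dd (S = 25.35): V_dd = 1/1.12·[0.6714·15.7775 + 0.3286·33.5225] = 19.2929
Node u (S = 81): V_u = 1/1.12·[0.6714·0.0000 + 0.3286·4.6286] = 1.3579
Node d (S = 39): V_d = 1/1.12·[0.6714·4.6286 + 0.3286·19.2929] = 8.4347
Node 0 (S = 60): V_0 = 1/1.12·[0.6714·1.3579 + 0.3286·8.4347] = 3.2885

€3.29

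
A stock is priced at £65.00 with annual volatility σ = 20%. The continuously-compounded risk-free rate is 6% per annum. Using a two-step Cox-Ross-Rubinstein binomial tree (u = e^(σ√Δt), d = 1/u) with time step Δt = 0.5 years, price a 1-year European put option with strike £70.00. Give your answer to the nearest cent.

CRR parameters: u = e^(σ√Δt) = e^(0.2·√0.5) = 1.1519, d = 1/u = 0.8681
Per-period rate: rΔt = 0.06·0.5 = 0.03, so R = e^0.03 = 1.0305
Risk-neutral probability p = (e^0.03 − 0.8681)/(1.1519 − 0.8681) = 0.1623/0.2838 = 0.5720
Terminal stock prices: S_uu = 86.25, S_ud = 65, S_dd = 48.99
Terminal payoffs (K − S): max(-16.25, 0) = 0, max(5, 0) = 5, max(21.01, 0) = 21.01
Node u (S = 74.87): V_u = e^(−0.03)·[0.5720·0.0000 + 0.4280·5.0000] = 2.0767
Node d (S = 56.43): V_d = e^(−0.03)·[0.5720·5.0000 + 0.4280·21.0135] = 11.5032
Node 0 (S = 65): V_0 = e^(−0.03)·[0.5720·2.0767 + 0.4280·11.5032] = 5.9304

£5.93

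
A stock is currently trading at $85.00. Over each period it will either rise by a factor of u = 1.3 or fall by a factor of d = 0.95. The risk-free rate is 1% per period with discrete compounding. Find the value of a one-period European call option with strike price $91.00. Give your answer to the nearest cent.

$3.31

Risk-neutral probability p = (1 + 0.01 − 0.95)/(1.3 − 0.95) = 0.0600/0.3500 = 0.1714
Terminal stock prices: S_u = 110.5, S_d = 80.75
Terminal payoffs (S − K): max(19.5, 0) = 19.5, max(-10.25, 0) = 0
Node 0 (S = 85): V_0 = 1/1.01·[0.1714·19.5000 + 0.8286·0.0000] = 3.3098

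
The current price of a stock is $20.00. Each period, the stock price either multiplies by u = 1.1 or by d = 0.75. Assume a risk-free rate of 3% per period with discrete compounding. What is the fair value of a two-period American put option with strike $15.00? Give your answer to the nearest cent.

Risk-neutral probability p = (1 + 0.03 − 0.75)/(1.1 − 0.75) = 0.2800/0.3500 = 0.8000
Terminal stock prices: S_uu = 24.2, S_ud = 16.5, S_dd = 11.25
Terminal payoffs (K − S): max(-9.2, 0) = 0, max(-1.5, 0) = 0, max(3.75, 0) = 3.75
Node u (S = 22): continuation = 1/1.03·[0.8000·0.0000 + 0.2000·0.0000] = 0.0000; exercise value = 0.0000 ≤ continuation, so V_u = 0.0000
Node d (S = 15): continuation = 1/1.03·[0.8000·0.0000 + 0.2000·3.7500] = 0.7282; exercise value = 0.0000 ≤ continuation, so V_d = 0.7282
Node 0 (S = 20): continuation = 1/1.03·[0.8000·0.0000 + 0.2000·0.7282] = 0.1414; exercise value = 0.0000 ≤ continuation, so V_0 = 0.1414

$0.14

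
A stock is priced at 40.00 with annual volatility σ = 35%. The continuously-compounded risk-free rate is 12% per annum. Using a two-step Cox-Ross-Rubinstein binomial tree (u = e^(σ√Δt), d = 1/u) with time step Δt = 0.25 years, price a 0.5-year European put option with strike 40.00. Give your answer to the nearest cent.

2.32

CRR parameters: u = e^(σ√Δt) = e^(0.35·√0.25) = 1.1912, d = 1/u = 0.8395
Per-period rate: rΔt = 0.12·0.25 = 0.03, so R = e^0.03 = 1.0305
Risk-neutral probability p = (e^0.03 − 0.8395)/(1.1912 − 0.8395) = 0.1910/0.3518 = 0.5429
Terminal stock prices: S_uu = 56.76, S_ud = 40, S_dd = 28.19
Terminal payoffs (K − S): max(-16.76, 0) = 0, max(0, 0) = 0, max(11.81, 0) = 11.81
Node u (S = 47.65): V_u = e^(−0.03)·[0.5429·0.0000 + 0.4571·0.0000] = 0.0000
Node d (S = 33.58): V_d = e^(−0.03)·[0.5429·0.0000 + 0.4571·11.8125] = 5.2395
Node 0 (S = 40): V_0 = e^(−0.03)·[0.5429·0.0000 + 0.4571·5.2395] = 2.3240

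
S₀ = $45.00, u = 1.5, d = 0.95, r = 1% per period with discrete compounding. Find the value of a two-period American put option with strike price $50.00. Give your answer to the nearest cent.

$7.30

Risk-neutral probability p = (1 + 0.01 − 0.95)/(1.5 − 0.95) = 0.0600/0.5500 = 0.1091
Terminal stock prices: S_uu = 101.2, S_ud = 64.12, S_dd = 40.61
Terminal payoffs (K − S): max(-51.25, 0) = 0, max(-14.12, 0) = 0, max(9.388, 0) = 9.388
Node u (S = 67.5): continuation = 1/1.01·[0.1091·0.0000 + 0.8909·0.0000] = 0.0000; exercise value = 0.0000 ≤ continuation, so V_u = 0.0000
Node d (S = 42.75): continuation = 1/1.01·[0.1091·0.0000 + 0.8909·9.3875] = 8.2806; exercise value = 7.2500 ≤ continuation, so V_d = 8.2806
Node 0 (S = 45): continuation = 1/1.01·[0.1091·0.0000 + 0.8909·8.2806] = 7.3042; exercise value = 5.0000 ≤ continuation, so V_0 = 7.3042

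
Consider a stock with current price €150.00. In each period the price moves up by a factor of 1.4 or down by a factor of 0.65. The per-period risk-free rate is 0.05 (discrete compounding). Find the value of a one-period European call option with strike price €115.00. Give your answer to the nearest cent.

€48.25

Risk-neutral probability p = (1 + 0.05 − 0.65)/(1.4 − 0.65) = 0.4000/0.7500 = 0.5333
Terminal stock prices: S_u = 210, S_d = 97.5
Terminal payoffs (S − K): max(95, 0) = 95, max(-17.5, 0) = 0
Node 0 (S = 150): V_0 = 1/1.05·[0.5333·95.0000 + 0.4667·0.0000] = 48.2540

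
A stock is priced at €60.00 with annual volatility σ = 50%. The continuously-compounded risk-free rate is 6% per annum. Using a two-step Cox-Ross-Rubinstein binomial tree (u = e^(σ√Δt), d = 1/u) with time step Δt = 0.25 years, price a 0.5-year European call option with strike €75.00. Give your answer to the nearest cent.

€5.08

CRR parameters: u = e^(σ√Δt) = e^(0.5·√0.25) = 1.2840, d = 1/u = 0.7788
Per-period rate: rΔt = 0.06·0.25 = 0.015, so R = e^0.015 = 1.0151
Risk-neutral probability p = (e^0.015 − 0.7788)/(1.2840 − 0.7788) = 0.2363/0.5052 = 0.4677
Terminal stock prices: S_uu = 98.92, S_ud = 60, S_dd = 36.39
Terminal payoffs (S − K): max(23.92, 0) = 23.92, max(-15, 0) = 0, max(-38.61, 0) = 0
Node u (S = 77.04): V_u = e^(−0.015)·[0.4677·23.9233 + 0.5323·0.0000] = 11.0232
Node d (S = 46.73): V_d = e^(−0.015)·[0.4677·0.0000 + 0.5323·0.0000] = 0.0000
Node 0 (S = 60): V_0 = e^(−0.015)·[0.4677·11.0232 + 0.5323·0.0000] = 5.0792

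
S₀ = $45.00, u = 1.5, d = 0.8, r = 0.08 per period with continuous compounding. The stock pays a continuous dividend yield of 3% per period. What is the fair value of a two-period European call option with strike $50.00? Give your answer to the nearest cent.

Per-period risk-free factor R = e^0.08 = 1.0833; dividend-adjusted growth = e^(0.08−0.03) = 1.0513.
Risk-neutral probability p = (1.0513 − 0.8)/(1.5 − 0.8) = 0.2513/0.7000 = 0.3590
Terminal stock prices: S_uu = 101.2, S_ud = 54, S_dd = 28.8
Terminal payoffs (S − K): max(51.25, 0) = 51.25, max(4, 0) = 4, max(-21.2, 0) = 0
Node u (S = 67.5): V_u = e^(−0.08)·[0.3590·51.2500 + 0.6410·4.0000] = 19.3493
Node d (S = 36): V_d = e^(−0.08)·[0.3590·4.0000 + 0.6410·0.0000] = 1.3254
Node 0 (S = 45): V_0 = e^(−0.08)·[0.3590·19.3493 + 0.6410·1.3254] = 7.1959

$7.20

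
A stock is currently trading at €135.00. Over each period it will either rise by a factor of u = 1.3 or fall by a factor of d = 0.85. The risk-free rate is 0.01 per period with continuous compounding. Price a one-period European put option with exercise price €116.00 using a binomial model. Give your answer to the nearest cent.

Risk-neutral probability p = (e^0.01 − 0.85)/(1.3 − 0.85) = 0.1601/0.4500 = 0.3557
Terminal stock prices: S_u = 175.5, S_d = 114.8
Terminal payoffs (K − S): max(-59.5, 0) = 0, max(1.25, 0) = 1.25
Node 0 (S = 135): V_0 = e^(−0.01)·[0.3557·0.0000 + 0.6443·1.2500] = 0.7974

€0.80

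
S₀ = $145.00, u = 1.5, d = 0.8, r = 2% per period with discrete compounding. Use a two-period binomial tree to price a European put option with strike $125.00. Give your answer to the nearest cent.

Risk-neutral probability p = (1 + 0.02 − 0.8)/(1.5 − 0.8) = 0.2200/0.7000 = 0.3143
Terminal stock prices: S_uu = 326.2, S_ud = 174, S_dd = 92.8
Terminal payoffs (K − S): max(-201.2, 0) = 0, max(-49, 0) = 0, max(32.2, 0) = 32.2
Node u (S = 217.5): V_u = 1/1.02·[0.3143·0.0000 + 0.6857·0.0000] = 0.0000
Node d (S = 116): V_d = 1/1.02·[0.3143·0.0000 + 0.6857·32.2000] = 21.6471
Node 0 (S = 145): V_0 = 1/1.02·[0.3143·0.0000 + 0.6857·21.6471] = 14.5526

$14.55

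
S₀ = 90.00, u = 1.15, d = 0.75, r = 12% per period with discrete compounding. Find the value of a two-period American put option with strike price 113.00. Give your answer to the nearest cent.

23.00

Risk-neutral probability p = (1 + 0.12 − 0.75)/(1.15 − 0.75) = 0.3700/0.4000 = 0.9250
Terminal stock prices: S_uu = 119, S_ud = 77.62, S_dd = 50.62
Terminal payoffs (K − S): max(-6.025, 0) = 0, max(35.38, 0) = 35.38, max(62.38, 0) = 62.38
Node u (S = 103.5): continuation = 1/1.12·[0.9250·0.0000 + 0.0750·35.3750] = 2.3689; exercise value = 9.5000 > continuation, so V_u = 9.5000 (exercise)
Node d (S = 67.5): continuation = 1/1.12·[0.9250·35.3750 + 0.0750·62.3750] = 33.3929; exercise value = 45.5000 > continuation, so V_d = 45.5000 (exercise)
Node 0 (S = 90): continuation = 1/1.12·[0.9250·9.5000 + 0.0750·45.5000] = 10.8929; exercise value = 23.0000 > continuation, so V_0 = 23.0000 (exercise)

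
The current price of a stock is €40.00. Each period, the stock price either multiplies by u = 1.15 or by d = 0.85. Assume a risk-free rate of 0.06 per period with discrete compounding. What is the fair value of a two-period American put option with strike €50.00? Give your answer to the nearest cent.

Risk-neutral probability p = (1 + 0.06 − 0.85)/(1.15 − 0.85) = 0.2100/0.3000 = 0.7000
Terminal stock prices: S_uu = 52.9, S_ud = 39.1, S_dd = 28.9
Terminal payoffs (K − S): max(-2.9, 0) = 0, max(10.9, 0) = 10.9, max(21.1, 0) = 21.1
Node u (S = 46): continuation = 1/1.06·[0.7000·0.0000 + 0.3000·10.9000] = 3.0849; exercise value = 4.0000 > continuation, so V_u = 4.0000 (exercise)
Node d (S = 34): continuation = 1/1.06·[0.7000·10.9000 + 0.3000·21.1000] = 13.1698; exercise value = 16.0000 > continuation, so V_d = 16.0000 (exercise)
Node 0 (S = 40): continuation = 1/1.06·[0.7000·4.0000 + 0.3000·16.0000] = 7.1698; exercise value = 10.0000 > continuation, so V_0 = 10.0000 (exercise)

€10.00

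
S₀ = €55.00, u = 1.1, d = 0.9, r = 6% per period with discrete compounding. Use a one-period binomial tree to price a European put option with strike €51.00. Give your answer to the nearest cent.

Risk-neutral probability p = (1 + 0.06 − 0.9)/(1.1 − 0.9) = 0.1600/0.2000 = 0.8000
Terminal stock prices: S_u = 60.5, S_d = 49.5
Terminal payoffs (K − S): max(-9.5, 0) = 0, max(1.5, 0) = 1.5
Node 0 (S = 55): V_0 = 1/1.06·[0.8000·0.0000 + 0.2000·1.5000] = 0.2830

€0.28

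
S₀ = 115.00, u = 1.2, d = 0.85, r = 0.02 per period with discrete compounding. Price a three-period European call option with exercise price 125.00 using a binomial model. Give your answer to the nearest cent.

13.37

Risk-neutral probability p = (1 + 0.02 − 0.85)/(1.2 − 0.85) = 0.1700/0.3500 = 0.4857
Terminal stock prices: S_uuu = 198.7, S_uud = 140.8, S_udd = 99.7, S_ddd = 70.62
Terminal payoffs (S − K): max(73.72, 0) = 73.72, max(15.76, 0) = 15.76, max(-25.3, 0) = 0, max(-54.38, 0) = 0
Node uu (S = 165.6): V_uu = 1/1.02·[0.4857·73.7200 + 0.5143·15.7600] = 43.0510
Node ud (S = 117.3): V_ud = 1/1.02·[0.4857·15.7600 + 0.5143·0.0000] = 7.5048
Node dd (S = 83.09): V_dd = 1/1.02·[0.4857·0.0000 + 0.5143·0.0000] = 0.0000
Node u (S = 138): V_u = 1/1.02·[0.4857·43.0510 + 0.5143·7.5048] = 24.2844
Node d (S = 97.75): V_d = 1/1.02·[0.4857·7.5048 + 0.5143·0.0000] = 3.5737
Node 0 (S = 115): V_0 = 1/1.02·[0.4857·24.2844 + 0.5143·3.5737] = 13.3659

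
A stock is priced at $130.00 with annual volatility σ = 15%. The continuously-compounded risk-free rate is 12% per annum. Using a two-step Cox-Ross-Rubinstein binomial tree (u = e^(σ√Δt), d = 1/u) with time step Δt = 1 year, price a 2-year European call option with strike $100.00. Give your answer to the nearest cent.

$51.37

CRR parameters: u = e^(σ√Δt) = e^(0.15·√1) = 1.1618, d = 1/u = 0.8607
Per-period rate: rΔt = 0.12·1 = 0.12, so R = e^0.12 = 1.1275
Risk-neutral probability p = (e^0.12 − 0.8607)/(1.1618 − 0.8607) = 0.2668/0.3011 = 0.8860
Terminal stock prices: S_uu = 175.5, S_ud = 130, S_dd = 96.31
Terminal payoffs (S − K): max(75.48, 0) = 75.48, max(30, 0) = 30, max(-3.694, 0) = 0
Node u (S = 151): V_u = e^(−0.12)·[0.8860·75.4816 + 0.1140·30.0000] = 62.3464
Node d (S = 111.9): V_d = e^(−0.12)·[0.8860·30.0000 + 0.1140·0.0000] = 23.5736
Node 0 (S = 130): V_0 = e^(−0.12)·[0.8860·62.3464 + 0.1140·23.5736] = 51.3750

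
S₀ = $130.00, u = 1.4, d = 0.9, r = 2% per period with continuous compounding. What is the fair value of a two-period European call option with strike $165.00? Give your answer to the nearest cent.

$4.99

Risk-neutral probability p = (e^0.02 − 0.9)/(1.4 − 0.9) = 0.1202/0.5000 = 0.2404
Terminal stock prices: S_uu = 254.8, S_ud = 163.8, S_dd = 105.3
Terminal payoffs (S − K): max(89.8, 0) = 89.8, max(-1.2, 0) = 0, max(-59.7, 0) = 0
Node u (S = 182): V_u = e^(−0.02)·[0.2404·89.8000 + 0.7596·0.0000] = 21.1607
Node d (S = 117): V_d = e^(−0.02)·[0.2404·0.0000 + 0.7596·0.0000] = 0.0000
Node 0 (S = 130): V_0 = e^(−0.02)·[0.2404·21.1607 + 0.7596·0.0000] = 4.9864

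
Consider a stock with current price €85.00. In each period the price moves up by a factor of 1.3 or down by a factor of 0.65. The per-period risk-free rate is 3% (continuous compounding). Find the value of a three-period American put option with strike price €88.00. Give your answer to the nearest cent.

Risk-neutral probability p = (e^0.03 − 0.65)/(1.3 − 0.65) = 0.3805/0.6500 = 0.5853
Terminal stock prices: S_uuu = 186.7, S_uud = 93.37, S_udd = 46.69, S_ddd = 23.34
Terminal payoffs (K − S): max(-98.75, 0) = 0, max(-5.373, 0) = 0, max(41.31, 0) = 41.31, max(64.66, 0) = 64.66
Node uu (S = 143.7): continuation = e^(−0.03)·[0.5853·0.0000 + 0.4147·0.0000] = 0.0000; exercise value = 0.0000 ≤ continuation, so V_uu = 0.0000
Node ud (S = 71.83): continuation = e^(−0.03)·[0.5853·0.0000 + 0.4147·41.3137] = 16.6259; exercise value = 16.1750 ≤ continuation, so V_ud = 16.6259
Node dd (S = 35.91): continuation = e^(−0.03)·[0.5853·41.3137 + 0.4147·64.6569] = 49.4867; exercise value = 52.0875 > continuation, so V_dd = 52.0875 (exercise)
Node u (S = 110.5): continuation = e^(−0.03)·[0.5853·0.0000 + 0.4147·16.6259] = 6.6907; exercise value = 0.0000 ≤ continuation, so V_u = 6.6907
Node d (S = 55.25): continuation = e^(−0.03)·[0.5853·16.6259 + 0.4147·52.0875] = 30.4053; exercise value = 32.7500 > continuation, so V_d = 32.7500 (exercise)
Node 0 (S = 85): continuation = e^(−0.03)·[0.5853·6.6907 + 0.4147·32.7500] = 16.9800; exercise value = 3.0000 ≤ continuation, so V_0 = 16.9800

€16.98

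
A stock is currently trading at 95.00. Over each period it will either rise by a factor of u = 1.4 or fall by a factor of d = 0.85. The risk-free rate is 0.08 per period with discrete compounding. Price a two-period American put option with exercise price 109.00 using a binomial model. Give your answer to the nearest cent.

Risk-neutral probability p = (1 + 0.08 − 0.85)/(1.4 − 0.85) = 0.2300/0.5500 = 0.4182
Terminal stock prices: S_uu = 186.2, S_ud = 113, S_dd = 68.64
Terminal payoffs (K − S): max(-77.2, 0) = 0, max(-4.05, 0) = 0, max(40.36, 0) = 40.36
Node u (S = 133): continuation = 1/1.08·[0.4182·0.0000 + 0.5818·0.0000] = 0.0000; exercise value = 0.0000 ≤ continuation, so V_u = 0.0000
Node d (S = 80.75): continuation = 1/1.08·[0.4182·0.0000 + 0.5818·40.3625] = 21.7441; exercise value = 28.2500 > continuation, so V_d = 28.2500 (exercise)
Node 0 (S = 95): continuation = 1/1.08·[0.4182·0.0000 + 0.5818·28.2500] = 15.2189; exercise value = 14.0000 ≤ continuation, so V_0 = 15.2189

15.22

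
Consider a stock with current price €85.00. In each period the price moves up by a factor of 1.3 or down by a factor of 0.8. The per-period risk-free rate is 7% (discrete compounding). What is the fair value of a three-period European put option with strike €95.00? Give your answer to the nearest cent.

€10.88

Risk-neutral probability p = (1 + 0.07 − 0.8)/(1.3 − 0.8) = 0.2700/0.5000 = 0.5400
Terminal stock prices: S_uuu = 186.7, S_uud = 114.9, S_udd = 70.72, S_ddd = 43.52
Terminal payoffs (K − S): max(-91.75, 0) = 0, max(-19.92, 0) = 0, max(24.28, 0) = 24.28, max(51.48, 0) = 51.48
Node uu (S = 143.7): V_uu = 1/1.07·[0.5400·0.0000 + 0.4600·0.0000] = 0.0000
Node ud (S = 88.4): V_ud = 1/1.07·[0.5400·0.0000 + 0.4600·24.2800] = 10.4381
Node dd (S = 54.4): V_dd = 1/1.07·[0.5400·24.2800 + 0.4600·51.4800] = 34.3850
Node u (S = 110.5): V_u = 1/1.07·[0.5400·0.0000 + 0.4600·10.4381] = 4.4874
Node d (S = 68): V_d = 1/1.07·[0.5400·10.4381 + 0.4600·34.3850] = 20.0502
Node 0 (S = 85): V_0 = 1/1.07·[0.5400·4.4874 + 0.4600·20.0502] = 10.8844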